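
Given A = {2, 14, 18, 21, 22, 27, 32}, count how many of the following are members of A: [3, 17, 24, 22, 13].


Set A = {2, 14, 18, 21, 22, 27, 32}
Candidates: [3, 17, 24, 22, 13]
Check each candidate:
3 ∉ A, 17 ∉ A, 24 ∉ A, 22 ∈ A, 13 ∉ A
Count of candidates in A: 1

1


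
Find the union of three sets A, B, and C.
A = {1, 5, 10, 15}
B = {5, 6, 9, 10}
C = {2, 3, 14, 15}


Set A = {1, 5, 10, 15}
Set B = {5, 6, 9, 10}
Set C = {2, 3, 14, 15}
First, A ∪ B = {1, 5, 6, 9, 10, 15}
Then, (A ∪ B) ∪ C = {1, 2, 3, 5, 6, 9, 10, 14, 15}

{1, 2, 3, 5, 6, 9, 10, 14, 15}


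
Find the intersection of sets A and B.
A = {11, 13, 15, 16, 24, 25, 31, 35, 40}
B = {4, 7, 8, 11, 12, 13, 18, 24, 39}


Set A = {11, 13, 15, 16, 24, 25, 31, 35, 40}
Set B = {4, 7, 8, 11, 12, 13, 18, 24, 39}
A ∩ B includes only elements in both sets.
Check each element of A against B:
11 ✓, 13 ✓, 15 ✗, 16 ✗, 24 ✓, 25 ✗, 31 ✗, 35 ✗, 40 ✗
A ∩ B = {11, 13, 24}

{11, 13, 24}


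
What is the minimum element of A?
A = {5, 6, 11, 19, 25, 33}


Set A = {5, 6, 11, 19, 25, 33}
Elements in ascending order: 5, 6, 11, 19, 25, 33
The smallest element is 5.

5


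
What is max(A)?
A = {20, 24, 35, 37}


Set A = {20, 24, 35, 37}
Elements in ascending order: 20, 24, 35, 37
The largest element is 37.

37


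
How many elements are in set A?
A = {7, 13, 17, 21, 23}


Set A = {7, 13, 17, 21, 23}
Listing elements: 7, 13, 17, 21, 23
Counting: 5 elements
|A| = 5

5


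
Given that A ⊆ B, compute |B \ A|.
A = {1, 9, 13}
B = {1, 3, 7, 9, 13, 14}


Set A = {1, 9, 13}, |A| = 3
Set B = {1, 3, 7, 9, 13, 14}, |B| = 6
Since A ⊆ B: B \ A = {3, 7, 14}
|B| - |A| = 6 - 3 = 3

3


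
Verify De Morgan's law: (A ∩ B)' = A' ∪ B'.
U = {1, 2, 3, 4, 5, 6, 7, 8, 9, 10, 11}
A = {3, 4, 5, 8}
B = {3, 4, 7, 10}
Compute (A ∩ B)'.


U = {1, 2, 3, 4, 5, 6, 7, 8, 9, 10, 11}
A = {3, 4, 5, 8}, B = {3, 4, 7, 10}
A ∩ B = {3, 4}
(A ∩ B)' = U \ (A ∩ B) = {1, 2, 5, 6, 7, 8, 9, 10, 11}
Verification via A' ∪ B': A' = {1, 2, 6, 7, 9, 10, 11}, B' = {1, 2, 5, 6, 8, 9, 11}
A' ∪ B' = {1, 2, 5, 6, 7, 8, 9, 10, 11} ✓

{1, 2, 5, 6, 7, 8, 9, 10, 11}


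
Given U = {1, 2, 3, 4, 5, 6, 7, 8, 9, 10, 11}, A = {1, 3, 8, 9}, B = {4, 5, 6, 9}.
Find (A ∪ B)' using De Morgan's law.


U = {1, 2, 3, 4, 5, 6, 7, 8, 9, 10, 11}
A = {1, 3, 8, 9}, B = {4, 5, 6, 9}
A ∪ B = {1, 3, 4, 5, 6, 8, 9}
(A ∪ B)' = U \ (A ∪ B) = {2, 7, 10, 11}
Verification via A' ∩ B': A' = {2, 4, 5, 6, 7, 10, 11}, B' = {1, 2, 3, 7, 8, 10, 11}
A' ∩ B' = {2, 7, 10, 11} ✓

{2, 7, 10, 11}


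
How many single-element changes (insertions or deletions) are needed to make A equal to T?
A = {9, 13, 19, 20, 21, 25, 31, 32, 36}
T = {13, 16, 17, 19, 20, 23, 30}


Set A = {9, 13, 19, 20, 21, 25, 31, 32, 36}
Set T = {13, 16, 17, 19, 20, 23, 30}
Elements to remove from A (in A, not in T): {9, 21, 25, 31, 32, 36} → 6 removals
Elements to add to A (in T, not in A): {16, 17, 23, 30} → 4 additions
Total edits = 6 + 4 = 10

10


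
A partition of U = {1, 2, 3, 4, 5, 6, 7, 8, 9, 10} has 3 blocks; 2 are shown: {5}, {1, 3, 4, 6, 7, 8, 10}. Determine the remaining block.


U = {1, 2, 3, 4, 5, 6, 7, 8, 9, 10}
Shown blocks: {5}, {1, 3, 4, 6, 7, 8, 10}
A partition's blocks are pairwise disjoint and cover U, so the missing block = U \ (union of shown blocks).
Union of shown blocks: {1, 3, 4, 5, 6, 7, 8, 10}
Missing block = U \ (union) = {2, 9}

{2, 9}


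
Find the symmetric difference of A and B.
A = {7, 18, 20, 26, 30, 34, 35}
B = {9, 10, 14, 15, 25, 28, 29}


Set A = {7, 18, 20, 26, 30, 34, 35}
Set B = {9, 10, 14, 15, 25, 28, 29}
A △ B = (A \ B) ∪ (B \ A)
Elements in A but not B: {7, 18, 20, 26, 30, 34, 35}
Elements in B but not A: {9, 10, 14, 15, 25, 28, 29}
A △ B = {7, 9, 10, 14, 15, 18, 20, 25, 26, 28, 29, 30, 34, 35}

{7, 9, 10, 14, 15, 18, 20, 25, 26, 28, 29, 30, 34, 35}


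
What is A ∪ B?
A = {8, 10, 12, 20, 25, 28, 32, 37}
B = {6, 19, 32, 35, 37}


Set A = {8, 10, 12, 20, 25, 28, 32, 37}
Set B = {6, 19, 32, 35, 37}
A ∪ B includes all elements in either set.
Elements from A: {8, 10, 12, 20, 25, 28, 32, 37}
Elements from B not already included: {6, 19, 35}
A ∪ B = {6, 8, 10, 12, 19, 20, 25, 28, 32, 35, 37}

{6, 8, 10, 12, 19, 20, 25, 28, 32, 35, 37}


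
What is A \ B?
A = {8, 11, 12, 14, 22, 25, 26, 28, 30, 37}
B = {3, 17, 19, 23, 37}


Set A = {8, 11, 12, 14, 22, 25, 26, 28, 30, 37}
Set B = {3, 17, 19, 23, 37}
A \ B includes elements in A that are not in B.
Check each element of A:
8 (not in B, keep), 11 (not in B, keep), 12 (not in B, keep), 14 (not in B, keep), 22 (not in B, keep), 25 (not in B, keep), 26 (not in B, keep), 28 (not in B, keep), 30 (not in B, keep), 37 (in B, remove)
A \ B = {8, 11, 12, 14, 22, 25, 26, 28, 30}

{8, 11, 12, 14, 22, 25, 26, 28, 30}


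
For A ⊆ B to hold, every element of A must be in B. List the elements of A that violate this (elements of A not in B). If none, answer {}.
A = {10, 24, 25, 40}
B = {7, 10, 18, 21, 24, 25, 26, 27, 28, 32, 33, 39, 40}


Set A = {10, 24, 25, 40}
Set B = {7, 10, 18, 21, 24, 25, 26, 27, 28, 32, 33, 39, 40}
Check each element of A against B:
10 ∈ B, 24 ∈ B, 25 ∈ B, 40 ∈ B
Elements of A not in B: {}

{}


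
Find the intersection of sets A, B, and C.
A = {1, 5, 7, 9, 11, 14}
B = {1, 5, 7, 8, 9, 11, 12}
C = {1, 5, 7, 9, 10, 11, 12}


Set A = {1, 5, 7, 9, 11, 14}
Set B = {1, 5, 7, 8, 9, 11, 12}
Set C = {1, 5, 7, 9, 10, 11, 12}
First, A ∩ B = {1, 5, 7, 9, 11}
Then, (A ∩ B) ∩ C = {1, 5, 7, 9, 11}

{1, 5, 7, 9, 11}


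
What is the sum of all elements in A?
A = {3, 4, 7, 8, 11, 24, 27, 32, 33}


Set A = {3, 4, 7, 8, 11, 24, 27, 32, 33}
Sum = 3 + 4 + 7 + 8 + 11 + 24 + 27 + 32 + 33 = 149

149


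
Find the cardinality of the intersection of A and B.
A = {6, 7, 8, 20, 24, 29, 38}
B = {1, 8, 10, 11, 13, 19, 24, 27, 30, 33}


Set A = {6, 7, 8, 20, 24, 29, 38}
Set B = {1, 8, 10, 11, 13, 19, 24, 27, 30, 33}
A ∩ B = {8, 24}
|A ∩ B| = 2

2


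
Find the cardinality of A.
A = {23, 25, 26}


Set A = {23, 25, 26}
Listing elements: 23, 25, 26
Counting: 3 elements
|A| = 3

3


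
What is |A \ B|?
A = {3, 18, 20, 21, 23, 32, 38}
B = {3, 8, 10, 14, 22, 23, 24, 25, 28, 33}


Set A = {3, 18, 20, 21, 23, 32, 38}
Set B = {3, 8, 10, 14, 22, 23, 24, 25, 28, 33}
A \ B = {18, 20, 21, 32, 38}
|A \ B| = 5

5


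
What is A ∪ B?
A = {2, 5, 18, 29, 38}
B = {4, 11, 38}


Set A = {2, 5, 18, 29, 38}
Set B = {4, 11, 38}
A ∪ B includes all elements in either set.
Elements from A: {2, 5, 18, 29, 38}
Elements from B not already included: {4, 11}
A ∪ B = {2, 4, 5, 11, 18, 29, 38}

{2, 4, 5, 11, 18, 29, 38}


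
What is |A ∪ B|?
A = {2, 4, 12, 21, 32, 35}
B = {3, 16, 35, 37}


Set A = {2, 4, 12, 21, 32, 35}, |A| = 6
Set B = {3, 16, 35, 37}, |B| = 4
A ∩ B = {35}, |A ∩ B| = 1
|A ∪ B| = |A| + |B| - |A ∩ B| = 6 + 4 - 1 = 9

9


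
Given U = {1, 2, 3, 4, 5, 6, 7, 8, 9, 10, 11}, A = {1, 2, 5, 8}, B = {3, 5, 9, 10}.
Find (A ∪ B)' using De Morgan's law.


U = {1, 2, 3, 4, 5, 6, 7, 8, 9, 10, 11}
A = {1, 2, 5, 8}, B = {3, 5, 9, 10}
A ∪ B = {1, 2, 3, 5, 8, 9, 10}
(A ∪ B)' = U \ (A ∪ B) = {4, 6, 7, 11}
Verification via A' ∩ B': A' = {3, 4, 6, 7, 9, 10, 11}, B' = {1, 2, 4, 6, 7, 8, 11}
A' ∩ B' = {4, 6, 7, 11} ✓

{4, 6, 7, 11}


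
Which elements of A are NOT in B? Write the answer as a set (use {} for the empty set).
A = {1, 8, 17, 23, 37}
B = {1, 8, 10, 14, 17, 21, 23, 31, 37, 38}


Set A = {1, 8, 17, 23, 37}
Set B = {1, 8, 10, 14, 17, 21, 23, 31, 37, 38}
Check each element of A against B:
1 ∈ B, 8 ∈ B, 17 ∈ B, 23 ∈ B, 37 ∈ B
Elements of A not in B: {}

{}


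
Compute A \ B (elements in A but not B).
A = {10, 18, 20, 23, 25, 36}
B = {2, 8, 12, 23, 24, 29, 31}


Set A = {10, 18, 20, 23, 25, 36}
Set B = {2, 8, 12, 23, 24, 29, 31}
A \ B includes elements in A that are not in B.
Check each element of A:
10 (not in B, keep), 18 (not in B, keep), 20 (not in B, keep), 23 (in B, remove), 25 (not in B, keep), 36 (not in B, keep)
A \ B = {10, 18, 20, 25, 36}

{10, 18, 20, 25, 36}


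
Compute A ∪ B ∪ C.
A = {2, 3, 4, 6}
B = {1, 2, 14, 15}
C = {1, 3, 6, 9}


Set A = {2, 3, 4, 6}
Set B = {1, 2, 14, 15}
Set C = {1, 3, 6, 9}
First, A ∪ B = {1, 2, 3, 4, 6, 14, 15}
Then, (A ∪ B) ∪ C = {1, 2, 3, 4, 6, 9, 14, 15}

{1, 2, 3, 4, 6, 9, 14, 15}


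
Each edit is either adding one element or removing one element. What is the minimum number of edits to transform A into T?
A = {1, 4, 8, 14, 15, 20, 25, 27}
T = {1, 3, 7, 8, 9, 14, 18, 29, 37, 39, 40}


Set A = {1, 4, 8, 14, 15, 20, 25, 27}
Set T = {1, 3, 7, 8, 9, 14, 18, 29, 37, 39, 40}
Elements to remove from A (in A, not in T): {4, 15, 20, 25, 27} → 5 removals
Elements to add to A (in T, not in A): {3, 7, 9, 18, 29, 37, 39, 40} → 8 additions
Total edits = 5 + 8 = 13

13


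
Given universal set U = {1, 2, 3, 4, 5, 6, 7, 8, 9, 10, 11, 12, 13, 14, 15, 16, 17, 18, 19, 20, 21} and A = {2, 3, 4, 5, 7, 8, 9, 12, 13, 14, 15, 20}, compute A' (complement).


Universal set U = {1, 2, 3, 4, 5, 6, 7, 8, 9, 10, 11, 12, 13, 14, 15, 16, 17, 18, 19, 20, 21}
Set A = {2, 3, 4, 5, 7, 8, 9, 12, 13, 14, 15, 20}
A' = U \ A = elements in U but not in A
Checking each element of U:
1 (not in A, include), 2 (in A, exclude), 3 (in A, exclude), 4 (in A, exclude), 5 (in A, exclude), 6 (not in A, include), 7 (in A, exclude), 8 (in A, exclude), 9 (in A, exclude), 10 (not in A, include), 11 (not in A, include), 12 (in A, exclude), 13 (in A, exclude), 14 (in A, exclude), 15 (in A, exclude), 16 (not in A, include), 17 (not in A, include), 18 (not in A, include), 19 (not in A, include), 20 (in A, exclude), 21 (not in A, include)
A' = {1, 6, 10, 11, 16, 17, 18, 19, 21}

{1, 6, 10, 11, 16, 17, 18, 19, 21}


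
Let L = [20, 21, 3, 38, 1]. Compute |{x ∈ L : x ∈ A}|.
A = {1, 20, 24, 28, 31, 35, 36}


Set A = {1, 20, 24, 28, 31, 35, 36}
Candidates: [20, 21, 3, 38, 1]
Check each candidate:
20 ∈ A, 21 ∉ A, 3 ∉ A, 38 ∉ A, 1 ∈ A
Count of candidates in A: 2

2


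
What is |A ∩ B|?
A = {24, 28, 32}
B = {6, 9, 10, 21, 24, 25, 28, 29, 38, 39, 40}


Set A = {24, 28, 32}
Set B = {6, 9, 10, 21, 24, 25, 28, 29, 38, 39, 40}
A ∩ B = {24, 28}
|A ∩ B| = 2

2


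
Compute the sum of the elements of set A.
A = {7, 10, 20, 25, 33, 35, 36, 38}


Set A = {7, 10, 20, 25, 33, 35, 36, 38}
Sum = 7 + 10 + 20 + 25 + 33 + 35 + 36 + 38 = 204

204


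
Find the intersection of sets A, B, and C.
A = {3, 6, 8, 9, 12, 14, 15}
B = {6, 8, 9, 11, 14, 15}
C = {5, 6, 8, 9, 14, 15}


Set A = {3, 6, 8, 9, 12, 14, 15}
Set B = {6, 8, 9, 11, 14, 15}
Set C = {5, 6, 8, 9, 14, 15}
First, A ∩ B = {6, 8, 9, 14, 15}
Then, (A ∩ B) ∩ C = {6, 8, 9, 14, 15}

{6, 8, 9, 14, 15}


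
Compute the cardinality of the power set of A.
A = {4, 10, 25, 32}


Set A = {4, 10, 25, 32}
|A| = 4
The power set P(A) contains all subsets of A.
|P(A)| = 2^|A| = 2^4 = 16

16


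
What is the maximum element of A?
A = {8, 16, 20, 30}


Set A = {8, 16, 20, 30}
Elements in ascending order: 8, 16, 20, 30
The largest element is 30.

30


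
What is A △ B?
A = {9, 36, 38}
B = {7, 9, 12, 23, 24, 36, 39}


Set A = {9, 36, 38}
Set B = {7, 9, 12, 23, 24, 36, 39}
A △ B = (A \ B) ∪ (B \ A)
Elements in A but not B: {38}
Elements in B but not A: {7, 12, 23, 24, 39}
A △ B = {7, 12, 23, 24, 38, 39}

{7, 12, 23, 24, 38, 39}


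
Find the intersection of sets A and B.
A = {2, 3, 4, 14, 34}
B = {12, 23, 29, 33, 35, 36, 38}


Set A = {2, 3, 4, 14, 34}
Set B = {12, 23, 29, 33, 35, 36, 38}
A ∩ B includes only elements in both sets.
Check each element of A against B:
2 ✗, 3 ✗, 4 ✗, 14 ✗, 34 ✗
A ∩ B = {}

{}


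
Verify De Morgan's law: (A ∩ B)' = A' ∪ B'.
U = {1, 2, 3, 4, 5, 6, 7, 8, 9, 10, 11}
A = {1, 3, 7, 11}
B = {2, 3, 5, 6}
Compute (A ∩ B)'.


U = {1, 2, 3, 4, 5, 6, 7, 8, 9, 10, 11}
A = {1, 3, 7, 11}, B = {2, 3, 5, 6}
A ∩ B = {3}
(A ∩ B)' = U \ (A ∩ B) = {1, 2, 4, 5, 6, 7, 8, 9, 10, 11}
Verification via A' ∪ B': A' = {2, 4, 5, 6, 8, 9, 10}, B' = {1, 4, 7, 8, 9, 10, 11}
A' ∪ B' = {1, 2, 4, 5, 6, 7, 8, 9, 10, 11} ✓

{1, 2, 4, 5, 6, 7, 8, 9, 10, 11}


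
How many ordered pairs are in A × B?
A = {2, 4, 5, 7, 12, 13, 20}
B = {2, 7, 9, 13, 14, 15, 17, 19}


Set A = {2, 4, 5, 7, 12, 13, 20} has 7 elements.
Set B = {2, 7, 9, 13, 14, 15, 17, 19} has 8 elements.
|A × B| = |A| × |B| = 7 × 8 = 56

56


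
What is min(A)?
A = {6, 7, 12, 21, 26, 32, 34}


Set A = {6, 7, 12, 21, 26, 32, 34}
Elements in ascending order: 6, 7, 12, 21, 26, 32, 34
The smallest element is 6.

6


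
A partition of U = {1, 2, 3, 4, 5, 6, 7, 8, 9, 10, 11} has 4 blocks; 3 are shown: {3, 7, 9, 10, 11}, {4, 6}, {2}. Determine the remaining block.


U = {1, 2, 3, 4, 5, 6, 7, 8, 9, 10, 11}
Shown blocks: {3, 7, 9, 10, 11}, {4, 6}, {2}
A partition's blocks are pairwise disjoint and cover U, so the missing block = U \ (union of shown blocks).
Union of shown blocks: {2, 3, 4, 6, 7, 9, 10, 11}
Missing block = U \ (union) = {1, 5, 8}

{1, 5, 8}


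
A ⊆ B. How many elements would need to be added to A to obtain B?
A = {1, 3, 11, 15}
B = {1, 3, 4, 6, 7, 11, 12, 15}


Set A = {1, 3, 11, 15}, |A| = 4
Set B = {1, 3, 4, 6, 7, 11, 12, 15}, |B| = 8
Since A ⊆ B: B \ A = {4, 6, 7, 12}
|B| - |A| = 8 - 4 = 4

4


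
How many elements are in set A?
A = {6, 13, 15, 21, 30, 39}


Set A = {6, 13, 15, 21, 30, 39}
Listing elements: 6, 13, 15, 21, 30, 39
Counting: 6 elements
|A| = 6

6


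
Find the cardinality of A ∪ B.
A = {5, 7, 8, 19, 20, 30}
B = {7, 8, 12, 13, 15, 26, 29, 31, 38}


Set A = {5, 7, 8, 19, 20, 30}, |A| = 6
Set B = {7, 8, 12, 13, 15, 26, 29, 31, 38}, |B| = 9
A ∩ B = {7, 8}, |A ∩ B| = 2
|A ∪ B| = |A| + |B| - |A ∩ B| = 6 + 9 - 2 = 13

13


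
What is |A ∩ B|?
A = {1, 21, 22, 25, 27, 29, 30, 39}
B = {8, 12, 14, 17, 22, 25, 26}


Set A = {1, 21, 22, 25, 27, 29, 30, 39}
Set B = {8, 12, 14, 17, 22, 25, 26}
A ∩ B = {22, 25}
|A ∩ B| = 2

2


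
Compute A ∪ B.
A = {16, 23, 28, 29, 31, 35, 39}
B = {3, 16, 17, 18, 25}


Set A = {16, 23, 28, 29, 31, 35, 39}
Set B = {3, 16, 17, 18, 25}
A ∪ B includes all elements in either set.
Elements from A: {16, 23, 28, 29, 31, 35, 39}
Elements from B not already included: {3, 17, 18, 25}
A ∪ B = {3, 16, 17, 18, 23, 25, 28, 29, 31, 35, 39}

{3, 16, 17, 18, 23, 25, 28, 29, 31, 35, 39}


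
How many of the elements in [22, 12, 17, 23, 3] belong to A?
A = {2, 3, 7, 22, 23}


Set A = {2, 3, 7, 22, 23}
Candidates: [22, 12, 17, 23, 3]
Check each candidate:
22 ∈ A, 12 ∉ A, 17 ∉ A, 23 ∈ A, 3 ∈ A
Count of candidates in A: 3

3


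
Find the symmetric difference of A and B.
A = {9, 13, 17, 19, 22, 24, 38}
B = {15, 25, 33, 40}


Set A = {9, 13, 17, 19, 22, 24, 38}
Set B = {15, 25, 33, 40}
A △ B = (A \ B) ∪ (B \ A)
Elements in A but not B: {9, 13, 17, 19, 22, 24, 38}
Elements in B but not A: {15, 25, 33, 40}
A △ B = {9, 13, 15, 17, 19, 22, 24, 25, 33, 38, 40}

{9, 13, 15, 17, 19, 22, 24, 25, 33, 38, 40}


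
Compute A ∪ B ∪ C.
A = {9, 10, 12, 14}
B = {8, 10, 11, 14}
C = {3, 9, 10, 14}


Set A = {9, 10, 12, 14}
Set B = {8, 10, 11, 14}
Set C = {3, 9, 10, 14}
First, A ∪ B = {8, 9, 10, 11, 12, 14}
Then, (A ∪ B) ∪ C = {3, 8, 9, 10, 11, 12, 14}

{3, 8, 9, 10, 11, 12, 14}


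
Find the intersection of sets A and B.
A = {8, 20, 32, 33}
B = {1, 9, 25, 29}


Set A = {8, 20, 32, 33}
Set B = {1, 9, 25, 29}
A ∩ B includes only elements in both sets.
Check each element of A against B:
8 ✗, 20 ✗, 32 ✗, 33 ✗
A ∩ B = {}

{}


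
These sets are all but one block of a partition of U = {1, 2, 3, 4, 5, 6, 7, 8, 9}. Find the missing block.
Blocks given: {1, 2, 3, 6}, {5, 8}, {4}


U = {1, 2, 3, 4, 5, 6, 7, 8, 9}
Shown blocks: {1, 2, 3, 6}, {5, 8}, {4}
A partition's blocks are pairwise disjoint and cover U, so the missing block = U \ (union of shown blocks).
Union of shown blocks: {1, 2, 3, 4, 5, 6, 8}
Missing block = U \ (union) = {7, 9}

{7, 9}


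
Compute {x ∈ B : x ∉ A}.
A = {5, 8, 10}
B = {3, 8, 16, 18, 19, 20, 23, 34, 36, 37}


Set A = {5, 8, 10}
Set B = {3, 8, 16, 18, 19, 20, 23, 34, 36, 37}
Check each element of B against A:
3 ∉ A (include), 8 ∈ A, 16 ∉ A (include), 18 ∉ A (include), 19 ∉ A (include), 20 ∉ A (include), 23 ∉ A (include), 34 ∉ A (include), 36 ∉ A (include), 37 ∉ A (include)
Elements of B not in A: {3, 16, 18, 19, 20, 23, 34, 36, 37}

{3, 16, 18, 19, 20, 23, 34, 36, 37}


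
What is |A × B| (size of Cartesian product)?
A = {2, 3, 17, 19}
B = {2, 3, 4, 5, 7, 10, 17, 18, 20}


Set A = {2, 3, 17, 19} has 4 elements.
Set B = {2, 3, 4, 5, 7, 10, 17, 18, 20} has 9 elements.
|A × B| = |A| × |B| = 4 × 9 = 36

36


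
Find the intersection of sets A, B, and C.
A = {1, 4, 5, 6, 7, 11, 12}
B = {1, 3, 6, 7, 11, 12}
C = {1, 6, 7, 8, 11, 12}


Set A = {1, 4, 5, 6, 7, 11, 12}
Set B = {1, 3, 6, 7, 11, 12}
Set C = {1, 6, 7, 8, 11, 12}
First, A ∩ B = {1, 6, 7, 11, 12}
Then, (A ∩ B) ∩ C = {1, 6, 7, 11, 12}

{1, 6, 7, 11, 12}


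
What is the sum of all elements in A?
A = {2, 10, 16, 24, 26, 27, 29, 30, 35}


Set A = {2, 10, 16, 24, 26, 27, 29, 30, 35}
Sum = 2 + 10 + 16 + 24 + 26 + 27 + 29 + 30 + 35 = 199

199


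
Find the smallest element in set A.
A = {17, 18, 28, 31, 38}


Set A = {17, 18, 28, 31, 38}
Elements in ascending order: 17, 18, 28, 31, 38
The smallest element is 17.

17


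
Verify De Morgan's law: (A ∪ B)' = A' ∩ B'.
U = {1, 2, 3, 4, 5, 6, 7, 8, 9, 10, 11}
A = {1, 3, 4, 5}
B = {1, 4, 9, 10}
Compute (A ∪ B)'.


U = {1, 2, 3, 4, 5, 6, 7, 8, 9, 10, 11}
A = {1, 3, 4, 5}, B = {1, 4, 9, 10}
A ∪ B = {1, 3, 4, 5, 9, 10}
(A ∪ B)' = U \ (A ∪ B) = {2, 6, 7, 8, 11}
Verification via A' ∩ B': A' = {2, 6, 7, 8, 9, 10, 11}, B' = {2, 3, 5, 6, 7, 8, 11}
A' ∩ B' = {2, 6, 7, 8, 11} ✓

{2, 6, 7, 8, 11}


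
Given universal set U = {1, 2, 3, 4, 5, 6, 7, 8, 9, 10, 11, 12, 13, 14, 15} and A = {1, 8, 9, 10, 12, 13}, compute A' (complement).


Universal set U = {1, 2, 3, 4, 5, 6, 7, 8, 9, 10, 11, 12, 13, 14, 15}
Set A = {1, 8, 9, 10, 12, 13}
A' = U \ A = elements in U but not in A
Checking each element of U:
1 (in A, exclude), 2 (not in A, include), 3 (not in A, include), 4 (not in A, include), 5 (not in A, include), 6 (not in A, include), 7 (not in A, include), 8 (in A, exclude), 9 (in A, exclude), 10 (in A, exclude), 11 (not in A, include), 12 (in A, exclude), 13 (in A, exclude), 14 (not in A, include), 15 (not in A, include)
A' = {2, 3, 4, 5, 6, 7, 11, 14, 15}

{2, 3, 4, 5, 6, 7, 11, 14, 15}


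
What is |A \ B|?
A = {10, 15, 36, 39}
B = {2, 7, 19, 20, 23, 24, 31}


Set A = {10, 15, 36, 39}
Set B = {2, 7, 19, 20, 23, 24, 31}
A \ B = {10, 15, 36, 39}
|A \ B| = 4

4


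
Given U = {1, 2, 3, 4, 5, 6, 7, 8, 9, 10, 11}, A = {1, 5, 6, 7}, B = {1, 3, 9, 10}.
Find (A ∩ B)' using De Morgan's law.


U = {1, 2, 3, 4, 5, 6, 7, 8, 9, 10, 11}
A = {1, 5, 6, 7}, B = {1, 3, 9, 10}
A ∩ B = {1}
(A ∩ B)' = U \ (A ∩ B) = {2, 3, 4, 5, 6, 7, 8, 9, 10, 11}
Verification via A' ∪ B': A' = {2, 3, 4, 8, 9, 10, 11}, B' = {2, 4, 5, 6, 7, 8, 11}
A' ∪ B' = {2, 3, 4, 5, 6, 7, 8, 9, 10, 11} ✓

{2, 3, 4, 5, 6, 7, 8, 9, 10, 11}


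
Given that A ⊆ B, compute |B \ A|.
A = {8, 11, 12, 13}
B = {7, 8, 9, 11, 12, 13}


Set A = {8, 11, 12, 13}, |A| = 4
Set B = {7, 8, 9, 11, 12, 13}, |B| = 6
Since A ⊆ B: B \ A = {7, 9}
|B| - |A| = 6 - 4 = 2

2


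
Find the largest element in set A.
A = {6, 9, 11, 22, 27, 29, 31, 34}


Set A = {6, 9, 11, 22, 27, 29, 31, 34}
Elements in ascending order: 6, 9, 11, 22, 27, 29, 31, 34
The largest element is 34.

34


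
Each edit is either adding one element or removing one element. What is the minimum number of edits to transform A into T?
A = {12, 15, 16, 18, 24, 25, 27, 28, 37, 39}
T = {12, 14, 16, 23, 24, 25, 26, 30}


Set A = {12, 15, 16, 18, 24, 25, 27, 28, 37, 39}
Set T = {12, 14, 16, 23, 24, 25, 26, 30}
Elements to remove from A (in A, not in T): {15, 18, 27, 28, 37, 39} → 6 removals
Elements to add to A (in T, not in A): {14, 23, 26, 30} → 4 additions
Total edits = 6 + 4 = 10

10


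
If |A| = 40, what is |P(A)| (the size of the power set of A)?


The set has 40 elements.
The power set contains all possible subsets.
|P(A)| = 2^|A| = 2^40 = 1099511627776

1099511627776


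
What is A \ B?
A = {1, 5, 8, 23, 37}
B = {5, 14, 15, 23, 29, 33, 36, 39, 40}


Set A = {1, 5, 8, 23, 37}
Set B = {5, 14, 15, 23, 29, 33, 36, 39, 40}
A \ B includes elements in A that are not in B.
Check each element of A:
1 (not in B, keep), 5 (in B, remove), 8 (not in B, keep), 23 (in B, remove), 37 (not in B, keep)
A \ B = {1, 8, 37}

{1, 8, 37}


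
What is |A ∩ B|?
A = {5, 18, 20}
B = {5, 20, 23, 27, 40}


Set A = {5, 18, 20}
Set B = {5, 20, 23, 27, 40}
A ∩ B = {5, 20}
|A ∩ B| = 2

2


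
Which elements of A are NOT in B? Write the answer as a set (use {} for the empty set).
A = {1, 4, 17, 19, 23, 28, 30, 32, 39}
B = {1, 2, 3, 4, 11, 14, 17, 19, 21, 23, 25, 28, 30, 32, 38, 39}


Set A = {1, 4, 17, 19, 23, 28, 30, 32, 39}
Set B = {1, 2, 3, 4, 11, 14, 17, 19, 21, 23, 25, 28, 30, 32, 38, 39}
Check each element of A against B:
1 ∈ B, 4 ∈ B, 17 ∈ B, 19 ∈ B, 23 ∈ B, 28 ∈ B, 30 ∈ B, 32 ∈ B, 39 ∈ B
Elements of A not in B: {}

{}


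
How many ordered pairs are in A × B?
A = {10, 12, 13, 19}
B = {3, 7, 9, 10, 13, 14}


Set A = {10, 12, 13, 19} has 4 elements.
Set B = {3, 7, 9, 10, 13, 14} has 6 elements.
|A × B| = |A| × |B| = 4 × 6 = 24

24


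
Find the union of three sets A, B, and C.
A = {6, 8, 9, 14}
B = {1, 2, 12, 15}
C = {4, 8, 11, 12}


Set A = {6, 8, 9, 14}
Set B = {1, 2, 12, 15}
Set C = {4, 8, 11, 12}
First, A ∪ B = {1, 2, 6, 8, 9, 12, 14, 15}
Then, (A ∪ B) ∪ C = {1, 2, 4, 6, 8, 9, 11, 12, 14, 15}

{1, 2, 4, 6, 8, 9, 11, 12, 14, 15}


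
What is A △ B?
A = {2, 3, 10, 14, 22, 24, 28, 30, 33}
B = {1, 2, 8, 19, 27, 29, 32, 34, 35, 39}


Set A = {2, 3, 10, 14, 22, 24, 28, 30, 33}
Set B = {1, 2, 8, 19, 27, 29, 32, 34, 35, 39}
A △ B = (A \ B) ∪ (B \ A)
Elements in A but not B: {3, 10, 14, 22, 24, 28, 30, 33}
Elements in B but not A: {1, 8, 19, 27, 29, 32, 34, 35, 39}
A △ B = {1, 3, 8, 10, 14, 19, 22, 24, 27, 28, 29, 30, 32, 33, 34, 35, 39}

{1, 3, 8, 10, 14, 19, 22, 24, 27, 28, 29, 30, 32, 33, 34, 35, 39}


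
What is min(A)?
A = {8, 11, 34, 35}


Set A = {8, 11, 34, 35}
Elements in ascending order: 8, 11, 34, 35
The smallest element is 8.

8


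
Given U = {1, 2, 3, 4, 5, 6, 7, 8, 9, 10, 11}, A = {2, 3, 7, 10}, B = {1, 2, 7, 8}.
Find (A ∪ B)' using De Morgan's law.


U = {1, 2, 3, 4, 5, 6, 7, 8, 9, 10, 11}
A = {2, 3, 7, 10}, B = {1, 2, 7, 8}
A ∪ B = {1, 2, 3, 7, 8, 10}
(A ∪ B)' = U \ (A ∪ B) = {4, 5, 6, 9, 11}
Verification via A' ∩ B': A' = {1, 4, 5, 6, 8, 9, 11}, B' = {3, 4, 5, 6, 9, 10, 11}
A' ∩ B' = {4, 5, 6, 9, 11} ✓

{4, 5, 6, 9, 11}


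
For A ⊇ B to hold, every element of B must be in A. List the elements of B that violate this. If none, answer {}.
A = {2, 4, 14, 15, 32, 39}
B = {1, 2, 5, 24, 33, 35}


Set A = {2, 4, 14, 15, 32, 39}
Set B = {1, 2, 5, 24, 33, 35}
Check each element of B against A:
1 ∉ A (include), 2 ∈ A, 5 ∉ A (include), 24 ∉ A (include), 33 ∉ A (include), 35 ∉ A (include)
Elements of B not in A: {1, 5, 24, 33, 35}

{1, 5, 24, 33, 35}


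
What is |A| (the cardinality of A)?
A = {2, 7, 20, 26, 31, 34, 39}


Set A = {2, 7, 20, 26, 31, 34, 39}
Listing elements: 2, 7, 20, 26, 31, 34, 39
Counting: 7 elements
|A| = 7

7


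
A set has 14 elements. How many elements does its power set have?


The set has 14 elements.
The power set contains all possible subsets.
|P(A)| = 2^|A| = 2^14 = 16384

16384


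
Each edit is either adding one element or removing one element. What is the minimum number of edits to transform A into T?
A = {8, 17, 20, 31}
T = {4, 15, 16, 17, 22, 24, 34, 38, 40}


Set A = {8, 17, 20, 31}
Set T = {4, 15, 16, 17, 22, 24, 34, 38, 40}
Elements to remove from A (in A, not in T): {8, 20, 31} → 3 removals
Elements to add to A (in T, not in A): {4, 15, 16, 22, 24, 34, 38, 40} → 8 additions
Total edits = 3 + 8 = 11

11


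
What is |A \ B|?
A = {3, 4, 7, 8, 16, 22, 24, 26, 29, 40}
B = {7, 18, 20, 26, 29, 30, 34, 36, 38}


Set A = {3, 4, 7, 8, 16, 22, 24, 26, 29, 40}
Set B = {7, 18, 20, 26, 29, 30, 34, 36, 38}
A \ B = {3, 4, 8, 16, 22, 24, 40}
|A \ B| = 7

7


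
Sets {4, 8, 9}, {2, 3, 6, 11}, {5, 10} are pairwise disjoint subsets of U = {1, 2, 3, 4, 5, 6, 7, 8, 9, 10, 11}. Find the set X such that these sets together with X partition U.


U = {1, 2, 3, 4, 5, 6, 7, 8, 9, 10, 11}
Shown blocks: {4, 8, 9}, {2, 3, 6, 11}, {5, 10}
A partition's blocks are pairwise disjoint and cover U, so the missing block = U \ (union of shown blocks).
Union of shown blocks: {2, 3, 4, 5, 6, 8, 9, 10, 11}
Missing block = U \ (union) = {1, 7}

{1, 7}


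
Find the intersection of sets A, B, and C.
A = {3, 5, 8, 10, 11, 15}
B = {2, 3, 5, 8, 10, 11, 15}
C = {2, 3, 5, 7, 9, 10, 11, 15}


Set A = {3, 5, 8, 10, 11, 15}
Set B = {2, 3, 5, 8, 10, 11, 15}
Set C = {2, 3, 5, 7, 9, 10, 11, 15}
First, A ∩ B = {3, 5, 8, 10, 11, 15}
Then, (A ∩ B) ∩ C = {3, 5, 10, 11, 15}

{3, 5, 10, 11, 15}


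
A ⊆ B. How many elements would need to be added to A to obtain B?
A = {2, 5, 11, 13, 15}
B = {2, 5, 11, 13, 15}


Set A = {2, 5, 11, 13, 15}, |A| = 5
Set B = {2, 5, 11, 13, 15}, |B| = 5
Since A ⊆ B: B \ A = {}
|B| - |A| = 5 - 5 = 0

0


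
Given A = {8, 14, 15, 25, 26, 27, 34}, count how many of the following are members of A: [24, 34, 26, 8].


Set A = {8, 14, 15, 25, 26, 27, 34}
Candidates: [24, 34, 26, 8]
Check each candidate:
24 ∉ A, 34 ∈ A, 26 ∈ A, 8 ∈ A
Count of candidates in A: 3

3


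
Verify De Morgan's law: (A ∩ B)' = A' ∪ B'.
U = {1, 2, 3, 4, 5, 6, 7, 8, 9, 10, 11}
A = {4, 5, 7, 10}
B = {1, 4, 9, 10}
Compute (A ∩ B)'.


U = {1, 2, 3, 4, 5, 6, 7, 8, 9, 10, 11}
A = {4, 5, 7, 10}, B = {1, 4, 9, 10}
A ∩ B = {4, 10}
(A ∩ B)' = U \ (A ∩ B) = {1, 2, 3, 5, 6, 7, 8, 9, 11}
Verification via A' ∪ B': A' = {1, 2, 3, 6, 8, 9, 11}, B' = {2, 3, 5, 6, 7, 8, 11}
A' ∪ B' = {1, 2, 3, 5, 6, 7, 8, 9, 11} ✓

{1, 2, 3, 5, 6, 7, 8, 9, 11}


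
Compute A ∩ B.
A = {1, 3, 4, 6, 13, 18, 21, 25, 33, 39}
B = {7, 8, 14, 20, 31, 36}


Set A = {1, 3, 4, 6, 13, 18, 21, 25, 33, 39}
Set B = {7, 8, 14, 20, 31, 36}
A ∩ B includes only elements in both sets.
Check each element of A against B:
1 ✗, 3 ✗, 4 ✗, 6 ✗, 13 ✗, 18 ✗, 21 ✗, 25 ✗, 33 ✗, 39 ✗
A ∩ B = {}

{}


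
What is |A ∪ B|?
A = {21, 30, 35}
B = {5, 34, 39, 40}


Set A = {21, 30, 35}, |A| = 3
Set B = {5, 34, 39, 40}, |B| = 4
A ∩ B = {}, |A ∩ B| = 0
|A ∪ B| = |A| + |B| - |A ∩ B| = 3 + 4 - 0 = 7

7


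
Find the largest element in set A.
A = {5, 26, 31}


Set A = {5, 26, 31}
Elements in ascending order: 5, 26, 31
The largest element is 31.

31


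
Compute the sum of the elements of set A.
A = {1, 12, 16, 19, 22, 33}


Set A = {1, 12, 16, 19, 22, 33}
Sum = 1 + 12 + 16 + 19 + 22 + 33 = 103

103


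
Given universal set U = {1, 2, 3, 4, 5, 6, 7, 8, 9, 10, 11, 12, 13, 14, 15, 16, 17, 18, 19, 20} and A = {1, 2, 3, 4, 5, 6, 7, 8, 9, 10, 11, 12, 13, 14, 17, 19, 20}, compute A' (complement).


Universal set U = {1, 2, 3, 4, 5, 6, 7, 8, 9, 10, 11, 12, 13, 14, 15, 16, 17, 18, 19, 20}
Set A = {1, 2, 3, 4, 5, 6, 7, 8, 9, 10, 11, 12, 13, 14, 17, 19, 20}
A' = U \ A = elements in U but not in A
Checking each element of U:
1 (in A, exclude), 2 (in A, exclude), 3 (in A, exclude), 4 (in A, exclude), 5 (in A, exclude), 6 (in A, exclude), 7 (in A, exclude), 8 (in A, exclude), 9 (in A, exclude), 10 (in A, exclude), 11 (in A, exclude), 12 (in A, exclude), 13 (in A, exclude), 14 (in A, exclude), 15 (not in A, include), 16 (not in A, include), 17 (in A, exclude), 18 (not in A, include), 19 (in A, exclude), 20 (in A, exclude)
A' = {15, 16, 18}

{15, 16, 18}


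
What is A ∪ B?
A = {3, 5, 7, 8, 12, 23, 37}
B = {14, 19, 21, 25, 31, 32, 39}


Set A = {3, 5, 7, 8, 12, 23, 37}
Set B = {14, 19, 21, 25, 31, 32, 39}
A ∪ B includes all elements in either set.
Elements from A: {3, 5, 7, 8, 12, 23, 37}
Elements from B not already included: {14, 19, 21, 25, 31, 32, 39}
A ∪ B = {3, 5, 7, 8, 12, 14, 19, 21, 23, 25, 31, 32, 37, 39}

{3, 5, 7, 8, 12, 14, 19, 21, 23, 25, 31, 32, 37, 39}


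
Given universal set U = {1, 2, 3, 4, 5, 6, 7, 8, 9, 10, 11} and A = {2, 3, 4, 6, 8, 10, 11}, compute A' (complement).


Universal set U = {1, 2, 3, 4, 5, 6, 7, 8, 9, 10, 11}
Set A = {2, 3, 4, 6, 8, 10, 11}
A' = U \ A = elements in U but not in A
Checking each element of U:
1 (not in A, include), 2 (in A, exclude), 3 (in A, exclude), 4 (in A, exclude), 5 (not in A, include), 6 (in A, exclude), 7 (not in A, include), 8 (in A, exclude), 9 (not in A, include), 10 (in A, exclude), 11 (in A, exclude)
A' = {1, 5, 7, 9}

{1, 5, 7, 9}


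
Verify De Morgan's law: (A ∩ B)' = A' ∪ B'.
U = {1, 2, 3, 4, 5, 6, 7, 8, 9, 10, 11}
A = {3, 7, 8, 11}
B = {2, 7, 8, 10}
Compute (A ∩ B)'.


U = {1, 2, 3, 4, 5, 6, 7, 8, 9, 10, 11}
A = {3, 7, 8, 11}, B = {2, 7, 8, 10}
A ∩ B = {7, 8}
(A ∩ B)' = U \ (A ∩ B) = {1, 2, 3, 4, 5, 6, 9, 10, 11}
Verification via A' ∪ B': A' = {1, 2, 4, 5, 6, 9, 10}, B' = {1, 3, 4, 5, 6, 9, 11}
A' ∪ B' = {1, 2, 3, 4, 5, 6, 9, 10, 11} ✓

{1, 2, 3, 4, 5, 6, 9, 10, 11}


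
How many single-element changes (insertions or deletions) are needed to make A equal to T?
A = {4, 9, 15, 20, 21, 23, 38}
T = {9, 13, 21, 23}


Set A = {4, 9, 15, 20, 21, 23, 38}
Set T = {9, 13, 21, 23}
Elements to remove from A (in A, not in T): {4, 15, 20, 38} → 4 removals
Elements to add to A (in T, not in A): {13} → 1 additions
Total edits = 4 + 1 = 5

5


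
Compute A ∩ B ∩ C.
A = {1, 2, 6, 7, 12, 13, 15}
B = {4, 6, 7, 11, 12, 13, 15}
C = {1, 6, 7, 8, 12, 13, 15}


Set A = {1, 2, 6, 7, 12, 13, 15}
Set B = {4, 6, 7, 11, 12, 13, 15}
Set C = {1, 6, 7, 8, 12, 13, 15}
First, A ∩ B = {6, 7, 12, 13, 15}
Then, (A ∩ B) ∩ C = {6, 7, 12, 13, 15}

{6, 7, 12, 13, 15}


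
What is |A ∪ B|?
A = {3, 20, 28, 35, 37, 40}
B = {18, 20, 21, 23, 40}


Set A = {3, 20, 28, 35, 37, 40}, |A| = 6
Set B = {18, 20, 21, 23, 40}, |B| = 5
A ∩ B = {20, 40}, |A ∩ B| = 2
|A ∪ B| = |A| + |B| - |A ∩ B| = 6 + 5 - 2 = 9

9


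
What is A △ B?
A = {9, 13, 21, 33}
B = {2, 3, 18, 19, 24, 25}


Set A = {9, 13, 21, 33}
Set B = {2, 3, 18, 19, 24, 25}
A △ B = (A \ B) ∪ (B \ A)
Elements in A but not B: {9, 13, 21, 33}
Elements in B but not A: {2, 3, 18, 19, 24, 25}
A △ B = {2, 3, 9, 13, 18, 19, 21, 24, 25, 33}

{2, 3, 9, 13, 18, 19, 21, 24, 25, 33}


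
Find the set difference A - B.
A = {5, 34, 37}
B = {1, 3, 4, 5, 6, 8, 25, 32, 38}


Set A = {5, 34, 37}
Set B = {1, 3, 4, 5, 6, 8, 25, 32, 38}
A \ B includes elements in A that are not in B.
Check each element of A:
5 (in B, remove), 34 (not in B, keep), 37 (not in B, keep)
A \ B = {34, 37}

{34, 37}


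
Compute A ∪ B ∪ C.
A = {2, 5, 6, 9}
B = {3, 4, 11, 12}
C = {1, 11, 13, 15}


Set A = {2, 5, 6, 9}
Set B = {3, 4, 11, 12}
Set C = {1, 11, 13, 15}
First, A ∪ B = {2, 3, 4, 5, 6, 9, 11, 12}
Then, (A ∪ B) ∪ C = {1, 2, 3, 4, 5, 6, 9, 11, 12, 13, 15}

{1, 2, 3, 4, 5, 6, 9, 11, 12, 13, 15}


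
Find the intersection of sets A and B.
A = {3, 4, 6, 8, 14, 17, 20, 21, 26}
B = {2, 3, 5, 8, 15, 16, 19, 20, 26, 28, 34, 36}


Set A = {3, 4, 6, 8, 14, 17, 20, 21, 26}
Set B = {2, 3, 5, 8, 15, 16, 19, 20, 26, 28, 34, 36}
A ∩ B includes only elements in both sets.
Check each element of A against B:
3 ✓, 4 ✗, 6 ✗, 8 ✓, 14 ✗, 17 ✗, 20 ✓, 21 ✗, 26 ✓
A ∩ B = {3, 8, 20, 26}

{3, 8, 20, 26}


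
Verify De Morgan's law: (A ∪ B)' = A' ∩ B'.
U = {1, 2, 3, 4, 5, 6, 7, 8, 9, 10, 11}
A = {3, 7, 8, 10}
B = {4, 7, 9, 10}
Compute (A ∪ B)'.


U = {1, 2, 3, 4, 5, 6, 7, 8, 9, 10, 11}
A = {3, 7, 8, 10}, B = {4, 7, 9, 10}
A ∪ B = {3, 4, 7, 8, 9, 10}
(A ∪ B)' = U \ (A ∪ B) = {1, 2, 5, 6, 11}
Verification via A' ∩ B': A' = {1, 2, 4, 5, 6, 9, 11}, B' = {1, 2, 3, 5, 6, 8, 11}
A' ∩ B' = {1, 2, 5, 6, 11} ✓

{1, 2, 5, 6, 11}


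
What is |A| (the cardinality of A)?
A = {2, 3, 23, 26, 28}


Set A = {2, 3, 23, 26, 28}
Listing elements: 2, 3, 23, 26, 28
Counting: 5 elements
|A| = 5

5


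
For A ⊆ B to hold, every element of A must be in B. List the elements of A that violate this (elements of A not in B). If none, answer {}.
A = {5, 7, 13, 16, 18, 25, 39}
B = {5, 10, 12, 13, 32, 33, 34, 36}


Set A = {5, 7, 13, 16, 18, 25, 39}
Set B = {5, 10, 12, 13, 32, 33, 34, 36}
Check each element of A against B:
5 ∈ B, 7 ∉ B (include), 13 ∈ B, 16 ∉ B (include), 18 ∉ B (include), 25 ∉ B (include), 39 ∉ B (include)
Elements of A not in B: {7, 16, 18, 25, 39}

{7, 16, 18, 25, 39}


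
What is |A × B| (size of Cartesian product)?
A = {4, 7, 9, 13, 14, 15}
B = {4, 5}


Set A = {4, 7, 9, 13, 14, 15} has 6 elements.
Set B = {4, 5} has 2 elements.
|A × B| = |A| × |B| = 6 × 2 = 12

12


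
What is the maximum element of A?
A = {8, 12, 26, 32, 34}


Set A = {8, 12, 26, 32, 34}
Elements in ascending order: 8, 12, 26, 32, 34
The largest element is 34.

34


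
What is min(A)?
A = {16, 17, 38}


Set A = {16, 17, 38}
Elements in ascending order: 16, 17, 38
The smallest element is 16.

16


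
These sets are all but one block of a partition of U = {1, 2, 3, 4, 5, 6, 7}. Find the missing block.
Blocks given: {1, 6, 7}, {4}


U = {1, 2, 3, 4, 5, 6, 7}
Shown blocks: {1, 6, 7}, {4}
A partition's blocks are pairwise disjoint and cover U, so the missing block = U \ (union of shown blocks).
Union of shown blocks: {1, 4, 6, 7}
Missing block = U \ (union) = {2, 3, 5}

{2, 3, 5}


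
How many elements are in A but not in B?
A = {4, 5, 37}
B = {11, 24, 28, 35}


Set A = {4, 5, 37}
Set B = {11, 24, 28, 35}
A \ B = {4, 5, 37}
|A \ B| = 3

3


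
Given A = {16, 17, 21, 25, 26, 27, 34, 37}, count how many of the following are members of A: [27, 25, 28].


Set A = {16, 17, 21, 25, 26, 27, 34, 37}
Candidates: [27, 25, 28]
Check each candidate:
27 ∈ A, 25 ∈ A, 28 ∉ A
Count of candidates in A: 2

2


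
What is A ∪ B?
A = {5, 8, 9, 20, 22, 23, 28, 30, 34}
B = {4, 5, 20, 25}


Set A = {5, 8, 9, 20, 22, 23, 28, 30, 34}
Set B = {4, 5, 20, 25}
A ∪ B includes all elements in either set.
Elements from A: {5, 8, 9, 20, 22, 23, 28, 30, 34}
Elements from B not already included: {4, 25}
A ∪ B = {4, 5, 8, 9, 20, 22, 23, 25, 28, 30, 34}

{4, 5, 8, 9, 20, 22, 23, 25, 28, 30, 34}


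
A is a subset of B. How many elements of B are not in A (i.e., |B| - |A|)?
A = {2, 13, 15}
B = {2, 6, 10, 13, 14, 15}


Set A = {2, 13, 15}, |A| = 3
Set B = {2, 6, 10, 13, 14, 15}, |B| = 6
Since A ⊆ B: B \ A = {6, 10, 14}
|B| - |A| = 6 - 3 = 3

3


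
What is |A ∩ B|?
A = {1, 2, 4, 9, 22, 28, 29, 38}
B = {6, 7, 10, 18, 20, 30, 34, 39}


Set A = {1, 2, 4, 9, 22, 28, 29, 38}
Set B = {6, 7, 10, 18, 20, 30, 34, 39}
A ∩ B = {}
|A ∩ B| = 0

0


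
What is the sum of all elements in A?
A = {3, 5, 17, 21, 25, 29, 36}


Set A = {3, 5, 17, 21, 25, 29, 36}
Sum = 3 + 5 + 17 + 21 + 25 + 29 + 36 = 136

136


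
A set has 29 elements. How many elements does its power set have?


The set has 29 elements.
The power set contains all possible subsets.
|P(A)| = 2^|A| = 2^29 = 536870912

536870912


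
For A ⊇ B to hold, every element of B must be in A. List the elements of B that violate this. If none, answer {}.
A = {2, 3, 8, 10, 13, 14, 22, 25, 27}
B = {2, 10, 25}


Set A = {2, 3, 8, 10, 13, 14, 22, 25, 27}
Set B = {2, 10, 25}
Check each element of B against A:
2 ∈ A, 10 ∈ A, 25 ∈ A
Elements of B not in A: {}

{}


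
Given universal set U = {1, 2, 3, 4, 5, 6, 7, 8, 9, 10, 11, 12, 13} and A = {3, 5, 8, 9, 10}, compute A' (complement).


Universal set U = {1, 2, 3, 4, 5, 6, 7, 8, 9, 10, 11, 12, 13}
Set A = {3, 5, 8, 9, 10}
A' = U \ A = elements in U but not in A
Checking each element of U:
1 (not in A, include), 2 (not in A, include), 3 (in A, exclude), 4 (not in A, include), 5 (in A, exclude), 6 (not in A, include), 7 (not in A, include), 8 (in A, exclude), 9 (in A, exclude), 10 (in A, exclude), 11 (not in A, include), 12 (not in A, include), 13 (not in A, include)
A' = {1, 2, 4, 6, 7, 11, 12, 13}

{1, 2, 4, 6, 7, 11, 12, 13}


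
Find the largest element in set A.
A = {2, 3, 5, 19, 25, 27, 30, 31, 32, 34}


Set A = {2, 3, 5, 19, 25, 27, 30, 31, 32, 34}
Elements in ascending order: 2, 3, 5, 19, 25, 27, 30, 31, 32, 34
The largest element is 34.

34


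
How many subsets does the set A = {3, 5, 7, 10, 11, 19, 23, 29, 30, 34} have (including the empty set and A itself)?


Set A = {3, 5, 7, 10, 11, 19, 23, 29, 30, 34}
|A| = 10
The power set P(A) contains all subsets of A.
|P(A)| = 2^|A| = 2^10 = 1024

1024


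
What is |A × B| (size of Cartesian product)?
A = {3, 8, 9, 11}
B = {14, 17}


Set A = {3, 8, 9, 11} has 4 elements.
Set B = {14, 17} has 2 elements.
|A × B| = |A| × |B| = 4 × 2 = 8

8


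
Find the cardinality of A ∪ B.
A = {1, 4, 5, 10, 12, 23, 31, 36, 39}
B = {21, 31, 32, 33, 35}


Set A = {1, 4, 5, 10, 12, 23, 31, 36, 39}, |A| = 9
Set B = {21, 31, 32, 33, 35}, |B| = 5
A ∩ B = {31}, |A ∩ B| = 1
|A ∪ B| = |A| + |B| - |A ∩ B| = 9 + 5 - 1 = 13

13


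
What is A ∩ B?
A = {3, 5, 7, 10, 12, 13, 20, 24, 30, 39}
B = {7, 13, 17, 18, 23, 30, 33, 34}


Set A = {3, 5, 7, 10, 12, 13, 20, 24, 30, 39}
Set B = {7, 13, 17, 18, 23, 30, 33, 34}
A ∩ B includes only elements in both sets.
Check each element of A against B:
3 ✗, 5 ✗, 7 ✓, 10 ✗, 12 ✗, 13 ✓, 20 ✗, 24 ✗, 30 ✓, 39 ✗
A ∩ B = {7, 13, 30}

{7, 13, 30}


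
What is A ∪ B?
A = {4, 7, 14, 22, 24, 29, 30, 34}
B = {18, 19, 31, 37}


Set A = {4, 7, 14, 22, 24, 29, 30, 34}
Set B = {18, 19, 31, 37}
A ∪ B includes all elements in either set.
Elements from A: {4, 7, 14, 22, 24, 29, 30, 34}
Elements from B not already included: {18, 19, 31, 37}
A ∪ B = {4, 7, 14, 18, 19, 22, 24, 29, 30, 31, 34, 37}

{4, 7, 14, 18, 19, 22, 24, 29, 30, 31, 34, 37}


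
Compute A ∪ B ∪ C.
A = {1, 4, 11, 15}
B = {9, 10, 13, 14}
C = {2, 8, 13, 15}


Set A = {1, 4, 11, 15}
Set B = {9, 10, 13, 14}
Set C = {2, 8, 13, 15}
First, A ∪ B = {1, 4, 9, 10, 11, 13, 14, 15}
Then, (A ∪ B) ∪ C = {1, 2, 4, 8, 9, 10, 11, 13, 14, 15}

{1, 2, 4, 8, 9, 10, 11, 13, 14, 15}


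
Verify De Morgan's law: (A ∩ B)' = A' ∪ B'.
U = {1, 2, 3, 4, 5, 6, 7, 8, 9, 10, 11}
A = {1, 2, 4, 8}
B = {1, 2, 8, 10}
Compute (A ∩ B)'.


U = {1, 2, 3, 4, 5, 6, 7, 8, 9, 10, 11}
A = {1, 2, 4, 8}, B = {1, 2, 8, 10}
A ∩ B = {1, 2, 8}
(A ∩ B)' = U \ (A ∩ B) = {3, 4, 5, 6, 7, 9, 10, 11}
Verification via A' ∪ B': A' = {3, 5, 6, 7, 9, 10, 11}, B' = {3, 4, 5, 6, 7, 9, 11}
A' ∪ B' = {3, 4, 5, 6, 7, 9, 10, 11} ✓

{3, 4, 5, 6, 7, 9, 10, 11}


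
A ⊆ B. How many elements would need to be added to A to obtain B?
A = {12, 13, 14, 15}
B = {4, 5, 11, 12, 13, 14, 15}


Set A = {12, 13, 14, 15}, |A| = 4
Set B = {4, 5, 11, 12, 13, 14, 15}, |B| = 7
Since A ⊆ B: B \ A = {4, 5, 11}
|B| - |A| = 7 - 4 = 3

3


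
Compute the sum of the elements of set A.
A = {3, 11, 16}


Set A = {3, 11, 16}
Sum = 3 + 11 + 16 = 30

30


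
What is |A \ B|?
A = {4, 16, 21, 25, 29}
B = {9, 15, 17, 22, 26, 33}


Set A = {4, 16, 21, 25, 29}
Set B = {9, 15, 17, 22, 26, 33}
A \ B = {4, 16, 21, 25, 29}
|A \ B| = 5

5


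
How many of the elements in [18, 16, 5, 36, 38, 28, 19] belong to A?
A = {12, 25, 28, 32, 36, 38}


Set A = {12, 25, 28, 32, 36, 38}
Candidates: [18, 16, 5, 36, 38, 28, 19]
Check each candidate:
18 ∉ A, 16 ∉ A, 5 ∉ A, 36 ∈ A, 38 ∈ A, 28 ∈ A, 19 ∉ A
Count of candidates in A: 3

3


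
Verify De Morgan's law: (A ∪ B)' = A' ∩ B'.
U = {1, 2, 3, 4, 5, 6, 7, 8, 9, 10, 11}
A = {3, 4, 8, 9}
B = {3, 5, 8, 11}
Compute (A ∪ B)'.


U = {1, 2, 3, 4, 5, 6, 7, 8, 9, 10, 11}
A = {3, 4, 8, 9}, B = {3, 5, 8, 11}
A ∪ B = {3, 4, 5, 8, 9, 11}
(A ∪ B)' = U \ (A ∪ B) = {1, 2, 6, 7, 10}
Verification via A' ∩ B': A' = {1, 2, 5, 6, 7, 10, 11}, B' = {1, 2, 4, 6, 7, 9, 10}
A' ∩ B' = {1, 2, 6, 7, 10} ✓

{1, 2, 6, 7, 10}
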